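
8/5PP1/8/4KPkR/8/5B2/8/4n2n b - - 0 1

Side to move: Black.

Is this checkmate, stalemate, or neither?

checkmate

Black to move; black king on g5.
In check: yes, from the white rook on h5.
King squares — f4: attacked by Ke5; g4: attacked by Bf3; h4: attacked by Rh5; f5: attacked by Ke5; h5: attacked by Bf3; f6: attacked by Ke5; g6: attacked by Pf5; h6: attacked by Rh5.
Legal moves for Black: none.
In check with no legal moves → checkmate.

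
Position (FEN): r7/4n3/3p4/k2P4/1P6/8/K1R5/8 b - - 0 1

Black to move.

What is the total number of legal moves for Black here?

Black to move; king on a5.
In check: yes, from the white pawn on b4.
Legal moves: Kb6+, Ka6, Kb5+, Kxb4+, Ka4.
Count: 5.

5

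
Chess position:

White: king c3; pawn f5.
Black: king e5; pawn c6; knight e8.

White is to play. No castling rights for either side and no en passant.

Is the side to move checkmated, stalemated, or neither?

White to move; white king on c3.
In check: no.
Legal moves for White: Kc4, Kb4, Kd3, Kb3, Kd2, Kc2, Kb2, f6.
White has 8 legal moves and is not in check → neither.

neither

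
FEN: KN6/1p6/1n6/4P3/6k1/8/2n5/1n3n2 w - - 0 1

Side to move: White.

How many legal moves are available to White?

2

White to move; king on a8.
In check: yes, from the black knight on b6.
Legal moves: Kxb7, Ka7.
Count: 2.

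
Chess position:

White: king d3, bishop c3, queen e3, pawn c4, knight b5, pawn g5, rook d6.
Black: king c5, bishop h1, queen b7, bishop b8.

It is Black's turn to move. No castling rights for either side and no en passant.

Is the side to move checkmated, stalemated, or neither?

checkmate

Black to move; black king on c5.
In check: yes, from the white queen on e3.
King squares — b4: attacked by Bc3; c4: attacked by Kd3; d4: attacked by Bc3; b5: attacked by Pc4; d5: attacked by Pc4; b6: attacked by Qe3; c6: attacked by Rd6; d6: attacked by Nb5.
Legal moves for Black: none.
In check with no legal moves → checkmate.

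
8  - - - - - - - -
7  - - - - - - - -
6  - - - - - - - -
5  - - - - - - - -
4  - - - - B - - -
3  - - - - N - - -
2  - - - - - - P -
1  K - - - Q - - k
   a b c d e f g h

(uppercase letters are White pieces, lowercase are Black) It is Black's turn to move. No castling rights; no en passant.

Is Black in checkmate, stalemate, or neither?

neither

Black to move; black king on h1.
In check: yes, from the white queen on e1.
King squares — g1: attacked by Qe1; g2: attacked by Ne3; h2: available.
Legal moves for Black: Kh2.
Black is in check but has 1 legal move → neither.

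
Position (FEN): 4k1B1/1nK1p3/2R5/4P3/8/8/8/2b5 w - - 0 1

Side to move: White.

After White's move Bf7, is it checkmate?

After Bf7: black king on e8; in check: yes, from the white bishop on f7.
Black has 2 legal replies: Kf8, Kxf7.
In check but a legal move exists → not checkmate.

no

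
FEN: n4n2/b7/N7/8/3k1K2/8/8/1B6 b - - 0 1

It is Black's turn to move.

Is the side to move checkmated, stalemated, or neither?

neither

Black to move; black king on d4.
In check: no.
Legal moves for Black: Nh7, Nd7, Ng6+, Ne6+, Nc7, Nb6, Bb8+, Bb6, Bc5, Kd5, Kc4, Kc3.
Black has 12 legal moves and is not in check → neither.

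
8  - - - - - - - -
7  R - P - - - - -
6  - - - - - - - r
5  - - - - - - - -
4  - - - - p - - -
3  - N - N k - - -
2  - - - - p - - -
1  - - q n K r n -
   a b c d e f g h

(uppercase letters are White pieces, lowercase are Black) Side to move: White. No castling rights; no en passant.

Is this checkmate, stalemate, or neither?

checkmate

White to move; white king on e1.
In check: yes, from the black rook on f1.
King squares — d1: attacked by Qc1; f1: attacked by Pe2; d2: attacked by Qc1; e2: attacked by Ng1; f2: attacked by Nd1.
Legal moves for White: none.
In check with no legal moves → checkmate.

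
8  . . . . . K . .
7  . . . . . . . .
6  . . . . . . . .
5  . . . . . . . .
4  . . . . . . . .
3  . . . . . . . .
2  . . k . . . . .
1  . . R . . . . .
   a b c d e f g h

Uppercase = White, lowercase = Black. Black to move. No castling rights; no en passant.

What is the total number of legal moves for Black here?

Black to move; king on c2.
In check: yes, from the white rook on c1.
Legal moves: Kd3, Kb3, Kd2, Kb2, Kxc1.
Count: 5.

5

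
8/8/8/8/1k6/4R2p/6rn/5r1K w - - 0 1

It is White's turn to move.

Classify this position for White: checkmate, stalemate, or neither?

checkmate

White to move; white king on h1.
In check: yes, from the black rook on f1.
King squares — g1: attacked by Rf1; g2: attacked by Ph3; h2: attacked by Rg2.
Legal moves for White: none.
In check with no legal moves → checkmate.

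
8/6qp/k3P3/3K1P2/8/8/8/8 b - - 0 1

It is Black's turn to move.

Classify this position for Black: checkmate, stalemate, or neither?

Black to move; black king on a6.
In check: no.
Legal moves for Black include: Qh8, Qg8, Qf8, Qf7, Qe7, Qd7+, Qc7, Qb7+, Qa7, Qh6, Qg6, Qf6, Qg5, Qe5+, Qg4, Qd4+, Qg3, Qc3, ... (list truncated; more exist).
Black has legal moves and is not in check → neither.

neither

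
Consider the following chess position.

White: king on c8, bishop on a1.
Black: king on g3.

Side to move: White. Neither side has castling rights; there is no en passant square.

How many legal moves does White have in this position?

White to move; king on c8.
In check: no.
Legal moves: Kd8, Kb8, Kd7, Kc7, Kb7, Bh8, Bg7, Bf6, Be5+, Bd4, Bc3, Bb2.
Count: 12.

12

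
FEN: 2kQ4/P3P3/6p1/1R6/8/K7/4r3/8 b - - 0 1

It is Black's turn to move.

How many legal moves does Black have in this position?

0

Black to move; king on c8.
In check: yes, from the white queen on d8.
Legal moves: none.
Count: 0.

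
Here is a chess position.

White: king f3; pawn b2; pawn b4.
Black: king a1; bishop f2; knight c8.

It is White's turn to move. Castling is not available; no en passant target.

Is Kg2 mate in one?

After Kg2: black king on a1; in check: no.
Black is not in check, so this cannot be checkmate.

no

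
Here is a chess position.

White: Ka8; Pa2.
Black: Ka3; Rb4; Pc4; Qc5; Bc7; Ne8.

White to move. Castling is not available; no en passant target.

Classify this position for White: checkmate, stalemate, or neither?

White to move; white king on a8.
In check: no.
King squares — a7: attacked by Qc5; b7: attacked by Rb4; b8: attacked by Rb4.
Legal moves for White: none.
Not in check and no legal moves → stalemate.

stalemate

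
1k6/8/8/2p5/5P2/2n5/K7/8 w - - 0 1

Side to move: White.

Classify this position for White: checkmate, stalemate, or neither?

White to move; white king on a2.
In check: yes, from the black knight on c3.
Legal moves for White: Kb3, Ka3, Kb2, Ka1.
White is in check but has 4 legal moves → neither.

neither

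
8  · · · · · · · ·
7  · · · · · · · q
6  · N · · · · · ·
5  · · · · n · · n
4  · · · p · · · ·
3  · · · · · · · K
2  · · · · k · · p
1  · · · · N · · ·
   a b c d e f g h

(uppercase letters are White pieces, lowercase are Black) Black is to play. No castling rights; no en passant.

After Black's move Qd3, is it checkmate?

no

After Qd3: white king on h3; in check: yes, from the black queen on d3.
White has 5 legal replies: Kh4, Kxh2, Kg2, Nf3, Nxd3.
In check but a legal move exists → not checkmate.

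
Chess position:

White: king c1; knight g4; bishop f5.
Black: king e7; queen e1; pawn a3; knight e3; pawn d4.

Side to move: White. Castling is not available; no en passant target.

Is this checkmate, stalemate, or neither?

checkmate

White to move; white king on c1.
In check: yes, from the black queen on e1.
King squares — b1: attacked by Qe1; d1: attacked by Qe1; b2: attacked by Pa3; c2: attacked by Ne3; d2: attacked by Qe1.
Legal moves for White: none.
In check with no legal moves → checkmate.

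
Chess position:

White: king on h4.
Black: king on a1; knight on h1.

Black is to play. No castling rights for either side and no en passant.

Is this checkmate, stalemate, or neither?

neither

Black to move; black king on a1.
In check: no.
Legal moves for Black: Ng3, Nf2, Kb2, Ka2, Kb1.
Black has 5 legal moves and is not in check → neither.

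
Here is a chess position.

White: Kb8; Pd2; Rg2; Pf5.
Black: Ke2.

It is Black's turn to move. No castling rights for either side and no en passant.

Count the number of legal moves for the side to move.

5

Black to move; king on e2.
In check: yes, from the white rook on g2.
Legal moves: Kf3, Kd3, Kf1, Ke1, Kd1.
Count: 5.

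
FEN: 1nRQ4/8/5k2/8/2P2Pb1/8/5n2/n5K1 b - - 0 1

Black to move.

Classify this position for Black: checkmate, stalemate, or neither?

Black to move; black king on f6.
In check: yes, from the white queen on d8.
Legal moves for Black: Kg7, Kf7, Kg6, Ke6, Kf5.
Black is in check but has 5 legal moves → neither.

neither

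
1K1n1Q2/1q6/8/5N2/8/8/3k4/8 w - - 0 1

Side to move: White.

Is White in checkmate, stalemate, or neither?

White to move; white king on b8.
In check: yes, from the black queen on b7.
King squares — a7: attacked by Qb7; b7: attacked by Nd8; c7: attacked by Qb7; a8: attacked by Qb7; c8: attacked by Qb7.
Legal moves for White: none.
In check with no legal moves → checkmate.

checkmate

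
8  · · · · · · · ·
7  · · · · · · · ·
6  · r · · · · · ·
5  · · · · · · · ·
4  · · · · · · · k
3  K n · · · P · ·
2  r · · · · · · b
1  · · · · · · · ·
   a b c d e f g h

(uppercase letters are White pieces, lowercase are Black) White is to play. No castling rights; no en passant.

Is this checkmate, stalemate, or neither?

neither

White to move; white king on a3.
In check: yes, from the black rook on a2.
Legal moves for White: Kxa2.
White is in check but has 1 legal move → neither.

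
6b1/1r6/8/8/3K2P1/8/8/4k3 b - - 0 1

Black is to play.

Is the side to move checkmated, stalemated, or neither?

neither

Black to move; black king on e1.
In check: no.
Legal moves for Black include: Bh7, Bf7, Be6, Bd5, Bc4, Bb3, Ba2, Rb8, Rh7, Rg7, Rf7, Re7, Rd7+, Rc7, Ra7, Rb6, Rb5, Rb4+, ... (list truncated; more exist).
Black has legal moves and is not in check → neither.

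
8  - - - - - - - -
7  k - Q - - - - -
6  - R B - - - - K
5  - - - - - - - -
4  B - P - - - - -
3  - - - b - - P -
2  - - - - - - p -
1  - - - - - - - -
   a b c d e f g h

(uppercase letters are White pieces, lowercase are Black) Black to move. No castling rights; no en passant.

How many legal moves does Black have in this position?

0

Black to move; king on a7.
In check: yes, from the white queen on c7.
Legal moves: none.
Count: 0.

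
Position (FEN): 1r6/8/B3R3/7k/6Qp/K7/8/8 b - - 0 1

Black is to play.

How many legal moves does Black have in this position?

Black to move; king on h5.
In check: yes, from the white queen on g4.
Legal moves: Kxg4.
Count: 1.

1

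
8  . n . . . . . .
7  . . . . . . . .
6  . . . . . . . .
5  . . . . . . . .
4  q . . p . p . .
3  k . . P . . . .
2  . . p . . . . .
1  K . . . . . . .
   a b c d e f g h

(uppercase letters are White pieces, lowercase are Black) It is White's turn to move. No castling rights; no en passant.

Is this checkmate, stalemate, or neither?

White to move; white king on a1.
In check: no.
King squares — b1: attacked by Pc2; a2: attacked by Ka3; b2: attacked by Ka3.
Legal moves for White: none.
Not in check and no legal moves → stalemate.

stalemate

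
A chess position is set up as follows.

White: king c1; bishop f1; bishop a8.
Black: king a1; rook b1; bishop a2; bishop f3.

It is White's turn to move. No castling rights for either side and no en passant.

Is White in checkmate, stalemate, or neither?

White to move; white king on c1.
In check: yes, from the black rook on b1.
King squares — b1: attacked by Ka1; d1: attacked by Rb1; b2: attacked by Ka1; c2: available; d2: available.
Legal moves for White: Kd2, Kc2.
White is in check but has 2 legal moves → neither.

neither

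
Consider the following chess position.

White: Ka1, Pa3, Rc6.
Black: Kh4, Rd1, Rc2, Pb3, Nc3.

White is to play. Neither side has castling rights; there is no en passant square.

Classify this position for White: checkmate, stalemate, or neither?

White to move; white king on a1.
In check: yes, from the black rook on d1.
King squares — b1: attacked by Rd1; a2: attacked by Rc2; b2: attacked by Rc2.
Legal moves for White: none.
In check with no legal moves → checkmate.

checkmate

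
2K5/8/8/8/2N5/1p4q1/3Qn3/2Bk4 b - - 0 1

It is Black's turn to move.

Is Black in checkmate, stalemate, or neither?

checkmate

Black to move; black king on d1.
In check: yes, from the white queen on d2.
King squares — c1: attacked by Qd2; e1: attacked by Qd2; c2: attacked by Qd2; d2: attacked by Bc1; e2: own knight.
Legal moves for Black: none.
In check with no legal moves → checkmate.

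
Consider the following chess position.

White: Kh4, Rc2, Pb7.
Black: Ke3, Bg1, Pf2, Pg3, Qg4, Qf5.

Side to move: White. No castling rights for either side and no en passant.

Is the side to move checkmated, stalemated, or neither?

checkmate

White to move; white king on h4.
In check: yes, from the black queen on g4.
King squares — g3: attacked by Qg4; h3: attacked by Qg4; g4: attacked by Qf5; g5: attacked by Qg4; h5: attacked by Qg4.
Legal moves for White: none.
In check with no legal moves → checkmate.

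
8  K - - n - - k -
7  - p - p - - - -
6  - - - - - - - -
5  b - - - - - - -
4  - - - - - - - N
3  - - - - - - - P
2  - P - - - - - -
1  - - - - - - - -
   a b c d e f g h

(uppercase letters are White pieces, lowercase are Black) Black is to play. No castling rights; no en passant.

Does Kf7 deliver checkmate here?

no

After Kf7: white king on a8; in check: no.
White is not in check, so this cannot be checkmate.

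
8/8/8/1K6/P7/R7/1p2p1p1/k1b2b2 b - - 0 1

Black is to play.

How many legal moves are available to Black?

Black to move; king on a1.
In check: yes, from the white rook on a3.
Legal moves: Kb1.
Count: 1.

1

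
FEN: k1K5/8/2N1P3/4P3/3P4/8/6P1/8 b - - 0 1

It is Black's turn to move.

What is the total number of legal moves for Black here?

Black to move; king on a8.
In check: no.
Legal moves: none.
Count: 0.

0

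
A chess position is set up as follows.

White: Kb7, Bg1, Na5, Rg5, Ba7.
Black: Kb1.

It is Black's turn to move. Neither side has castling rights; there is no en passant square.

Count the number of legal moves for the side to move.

5

Black to move; king on b1.
In check: no.
Legal moves: Kc2, Kb2, Ka2, Kc1, Ka1.
Count: 5.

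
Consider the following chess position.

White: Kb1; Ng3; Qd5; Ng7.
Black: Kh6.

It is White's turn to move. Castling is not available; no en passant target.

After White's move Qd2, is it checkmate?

no

After Qd2: black king on h6; in check: yes, from the white queen on d2.
Black has 3 legal replies: Kh7, Kxg7, Kg6.
In check but a legal move exists → not checkmate.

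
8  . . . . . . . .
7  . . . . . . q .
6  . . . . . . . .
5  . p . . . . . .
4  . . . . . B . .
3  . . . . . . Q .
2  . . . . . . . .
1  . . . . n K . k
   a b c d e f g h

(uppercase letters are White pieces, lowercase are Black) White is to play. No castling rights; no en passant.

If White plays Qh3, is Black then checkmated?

yes

After Qh3: black king on h1; in check: yes, from the white queen on h3.
King squares — g1: attacked by Kf1; g2: attacked by Kf1; h2: attacked by Qh3.
Black has no legal moves → checkmate.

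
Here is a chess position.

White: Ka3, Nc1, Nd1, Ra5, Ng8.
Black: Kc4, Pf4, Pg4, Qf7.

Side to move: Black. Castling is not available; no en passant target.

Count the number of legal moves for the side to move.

19

Black to move; king on c4.
In check: no.
Legal moves: Qxg8, Qf8+, Qe8, Qh7, Qg7, Qe7+, Qd7, Qc7, Qb7, Qa7, Qg6, Qf6, Qe6, Qh5, Qf5, Qd5, Kd4, g3, f3.
Count: 19.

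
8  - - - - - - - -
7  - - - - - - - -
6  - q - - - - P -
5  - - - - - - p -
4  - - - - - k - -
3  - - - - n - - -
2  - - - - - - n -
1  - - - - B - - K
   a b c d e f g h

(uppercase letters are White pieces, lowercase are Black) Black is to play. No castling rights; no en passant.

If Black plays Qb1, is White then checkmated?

no

After Qb1: white king on h1; in check: no.
White is not in check, so this cannot be checkmate.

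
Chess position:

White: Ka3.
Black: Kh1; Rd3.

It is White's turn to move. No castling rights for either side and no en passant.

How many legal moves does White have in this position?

4

White to move; king on a3.
In check: yes, from the black rook on d3.
Legal moves: Kb4, Ka4, Kb2, Ka2.
Count: 4.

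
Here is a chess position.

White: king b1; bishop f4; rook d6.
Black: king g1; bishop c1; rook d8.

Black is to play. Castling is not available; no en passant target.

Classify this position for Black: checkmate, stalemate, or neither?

Black to move; black king on g1.
In check: no.
Legal moves for Black: Rh8, Rg8, Rf8, Re8, Rc8, Rb8+, Ra8, Rd7, Rxd6, Kg2, Kf2, Kh1, Kf1, Bxf4, Be3, Ba3, Bd2, Bb2.
Black has 18 legal moves and is not in check → neither.

neither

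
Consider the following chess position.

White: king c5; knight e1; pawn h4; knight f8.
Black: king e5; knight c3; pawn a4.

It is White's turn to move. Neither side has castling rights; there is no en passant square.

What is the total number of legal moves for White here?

13

White to move; king on c5.
In check: no.
Legal moves: Nh7, Nd7+, Ng6+, Ne6, Kc6, Kb6, Kc4, Kb4, Nf3+, Nd3+, Ng2, Nc2, h5.
Count: 13.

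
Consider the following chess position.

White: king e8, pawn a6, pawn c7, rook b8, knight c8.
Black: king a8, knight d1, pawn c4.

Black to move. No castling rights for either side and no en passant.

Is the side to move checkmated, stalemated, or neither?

checkmate

Black to move; black king on a8.
In check: yes, from the white rook on b8.
King squares — a7: attacked by Nc8; b7: attacked by Pa6; b8: attacked by Pc7.
Legal moves for Black: none.
In check with no legal moves → checkmate.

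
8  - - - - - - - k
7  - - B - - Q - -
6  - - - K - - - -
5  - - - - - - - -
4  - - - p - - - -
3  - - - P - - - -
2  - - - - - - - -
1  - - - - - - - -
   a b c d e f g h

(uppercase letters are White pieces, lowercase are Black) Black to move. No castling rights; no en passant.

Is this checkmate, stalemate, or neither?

stalemate

Black to move; black king on h8.
In check: no.
King squares — g7: attacked by Qf7; h7: attacked by Qf7; g8: attacked by Qf7.
Legal moves for Black: none.
Not in check and no legal moves → stalemate.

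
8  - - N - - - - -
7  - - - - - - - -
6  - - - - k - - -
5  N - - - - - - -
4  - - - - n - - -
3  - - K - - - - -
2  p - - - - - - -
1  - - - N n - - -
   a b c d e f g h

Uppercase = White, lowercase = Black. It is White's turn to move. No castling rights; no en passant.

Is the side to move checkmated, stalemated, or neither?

White to move; white king on c3.
In check: yes, from the black knight on e4.
Legal moves for White: Kd4, Kc4, Kb4, Kb3, Kb2.
White is in check but has 5 legal moves → neither.

neither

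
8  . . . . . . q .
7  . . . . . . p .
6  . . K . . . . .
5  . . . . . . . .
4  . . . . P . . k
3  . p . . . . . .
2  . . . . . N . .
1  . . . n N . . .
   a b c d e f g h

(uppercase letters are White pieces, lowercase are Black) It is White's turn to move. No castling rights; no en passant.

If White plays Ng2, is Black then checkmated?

no

After Ng2: black king on h4; in check: yes, from the white knight on g2.
Black has 3 legal replies: Kh5, Kg5, Kg3.
In check but a legal move exists → not checkmate.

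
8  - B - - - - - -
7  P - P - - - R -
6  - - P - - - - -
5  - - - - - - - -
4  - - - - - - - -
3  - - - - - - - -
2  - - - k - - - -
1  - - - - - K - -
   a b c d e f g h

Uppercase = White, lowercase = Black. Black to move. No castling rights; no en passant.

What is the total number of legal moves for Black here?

Black to move; king on d2.
In check: no.
Legal moves: Ke3, Kd3, Kc3, Kc2, Kd1, Kc1.
Count: 6.

6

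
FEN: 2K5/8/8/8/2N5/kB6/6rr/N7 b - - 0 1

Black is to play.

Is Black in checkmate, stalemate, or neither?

Black to move; black king on a3.
In check: yes, from the white knight on c4.
King squares — a2: attacked by Bb3; b2: attacked by Nc4; b3: attacked by Na1; a4: attacked by Bb3; b4: available.
Legal moves for Black: Kb4.
Black is in check but has 1 legal move → neither.

neither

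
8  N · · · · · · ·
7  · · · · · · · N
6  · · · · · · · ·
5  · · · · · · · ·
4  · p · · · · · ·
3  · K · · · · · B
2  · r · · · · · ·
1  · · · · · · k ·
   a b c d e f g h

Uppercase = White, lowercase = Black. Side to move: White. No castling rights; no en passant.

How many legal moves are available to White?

3

White to move; king on b3.
In check: yes, from the black rook on b2.
Legal moves: Kc4, Ka4, Kxb2.
Count: 3.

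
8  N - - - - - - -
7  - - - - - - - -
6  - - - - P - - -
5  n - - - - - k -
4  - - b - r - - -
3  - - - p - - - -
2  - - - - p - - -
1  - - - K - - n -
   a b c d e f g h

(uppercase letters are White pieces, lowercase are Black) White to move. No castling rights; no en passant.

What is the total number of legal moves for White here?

3

White to move; king on d1.
In check: yes, from the black pawn on e2.
Legal moves: Kd2, Ke1, Kc1.
Count: 3.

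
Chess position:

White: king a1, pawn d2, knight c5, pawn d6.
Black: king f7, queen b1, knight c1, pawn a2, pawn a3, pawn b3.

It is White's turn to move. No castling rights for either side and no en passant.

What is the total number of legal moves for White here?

0

White to move; king on a1.
In check: yes, from the black queen on b1.
Legal moves: none.
Count: 0.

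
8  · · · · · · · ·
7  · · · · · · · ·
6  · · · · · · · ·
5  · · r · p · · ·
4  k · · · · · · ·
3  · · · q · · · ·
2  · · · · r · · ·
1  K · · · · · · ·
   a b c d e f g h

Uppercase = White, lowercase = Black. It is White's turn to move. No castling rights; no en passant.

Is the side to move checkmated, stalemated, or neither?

White to move; white king on a1.
In check: no.
King squares — b1: attacked by Qd3; a2: attacked by Re2; b2: attacked by Re2.
Legal moves for White: none.
Not in check and no legal moves → stalemate.

stalemate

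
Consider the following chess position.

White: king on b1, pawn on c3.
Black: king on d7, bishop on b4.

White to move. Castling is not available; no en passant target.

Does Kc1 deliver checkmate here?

no

After Kc1: black king on d7; in check: no.
Black is not in check, so this cannot be checkmate.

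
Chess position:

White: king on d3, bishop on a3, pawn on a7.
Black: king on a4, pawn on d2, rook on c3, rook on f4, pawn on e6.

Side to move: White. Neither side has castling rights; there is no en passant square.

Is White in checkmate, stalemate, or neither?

White to move; white king on d3.
In check: yes, from the black rook on c3.
King squares — c2: attacked by Rc3; d2: available; e2: available; c3: available; e3: attacked by Rc3; c4: attacked by Rc3; d4: attacked by Rf4; e4: attacked by Rf4.
Legal moves for White: Kxc3, Ke2, Kxd2.
White is in check but has 3 legal moves → neither.

neither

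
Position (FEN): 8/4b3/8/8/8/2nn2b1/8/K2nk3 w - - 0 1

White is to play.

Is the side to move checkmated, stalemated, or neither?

stalemate

White to move; white king on a1.
In check: no.
King squares — b1: attacked by Nc3; a2: attacked by Nc3; b2: attacked by Nd1.
Legal moves for White: none.
Not in check and no legal moves → stalemate.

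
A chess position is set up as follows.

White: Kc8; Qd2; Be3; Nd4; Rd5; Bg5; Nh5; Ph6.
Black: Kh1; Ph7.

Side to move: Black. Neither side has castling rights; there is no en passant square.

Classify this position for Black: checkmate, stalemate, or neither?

Black to move; black king on h1.
In check: no.
King squares — g1: attacked by Be3; g2: attacked by Qd2; h2: attacked by Qd2.
Legal moves for Black: none.
Not in check and no legal moves → stalemate.

stalemate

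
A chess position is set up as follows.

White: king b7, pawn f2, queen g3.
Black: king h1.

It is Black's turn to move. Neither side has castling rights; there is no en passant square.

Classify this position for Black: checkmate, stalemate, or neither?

stalemate

Black to move; black king on h1.
In check: no.
King squares — g1: attacked by Qg3; g2: attacked by Qg3; h2: attacked by Qg3.
Legal moves for Black: none.
Not in check and no legal moves → stalemate.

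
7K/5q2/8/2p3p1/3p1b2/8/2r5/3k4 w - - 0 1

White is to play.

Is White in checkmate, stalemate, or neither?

stalemate

White to move; white king on h8.
In check: no.
King squares — g7: attacked by Qf7; h7: attacked by Qf7; g8: attacked by Qf7.
Legal moves for White: none.
Not in check and no legal moves → stalemate.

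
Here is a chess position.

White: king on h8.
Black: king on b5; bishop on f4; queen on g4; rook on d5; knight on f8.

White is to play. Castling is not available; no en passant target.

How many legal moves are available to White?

0

White to move; king on h8.
In check: no.
Legal moves: none.
Count: 0.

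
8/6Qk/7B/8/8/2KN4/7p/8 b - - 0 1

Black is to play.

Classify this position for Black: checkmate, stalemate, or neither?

Black to move; black king on h7.
In check: yes, from the white queen on g7.
King squares — g6: attacked by Qg7; h6: attacked by Qg7; g7: attacked by Bh6; g8: attacked by Qg7; h8: attacked by Qg7.
Legal moves for Black: none.
In check with no legal moves → checkmate.

checkmate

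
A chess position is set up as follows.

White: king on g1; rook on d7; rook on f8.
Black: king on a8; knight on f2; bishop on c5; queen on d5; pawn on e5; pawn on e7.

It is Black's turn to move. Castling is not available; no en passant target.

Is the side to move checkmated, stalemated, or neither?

checkmate

Black to move; black king on a8.
In check: yes, from the white rook on f8.
King squares — a7: attacked by Rd7; b7: attacked by Rd7; b8: attacked by Rf8.
Legal moves for Black: none.
In check with no legal moves → checkmate.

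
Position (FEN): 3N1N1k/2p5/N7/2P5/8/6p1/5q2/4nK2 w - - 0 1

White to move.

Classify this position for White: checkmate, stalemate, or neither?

White to move; white king on f1.
In check: yes, from the black queen on f2.
King squares — e1: attacked by Qf2; g1: attacked by Qf2; e2: attacked by Qf2; f2: attacked by Pg3; g2: attacked by Ne1.
Legal moves for White: none.
In check with no legal moves → checkmate.

checkmate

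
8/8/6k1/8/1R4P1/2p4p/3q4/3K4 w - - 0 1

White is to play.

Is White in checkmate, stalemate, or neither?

White to move; white king on d1.
In check: yes, from the black queen on d2.
King squares — c1: attacked by Qd2; e1: attacked by Qd2; c2: attacked by Qd2; d2: attacked by Pc3; e2: attacked by Qd2.
Legal moves for White: none.
In check with no legal moves → checkmate.

checkmate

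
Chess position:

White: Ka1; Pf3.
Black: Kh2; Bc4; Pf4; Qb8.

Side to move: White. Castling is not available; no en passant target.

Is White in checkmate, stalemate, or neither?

stalemate

White to move; white king on a1.
In check: no.
King squares — b1: attacked by Qb8; a2: attacked by Bc4; b2: attacked by Qb8.
Legal moves for White: none.
Not in check and no legal moves → stalemate.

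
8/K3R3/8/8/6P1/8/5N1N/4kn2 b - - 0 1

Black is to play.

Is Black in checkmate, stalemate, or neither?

Black to move; black king on e1.
In check: yes, from the white rook on e7.
King squares — d1: attacked by Nf2; f1: own knight; d2: available; e2: attacked by Re7; f2: available.
Legal moves for Black: Kxf2, Kd2, Ne3.
Black is in check but has 3 legal moves → neither.

neither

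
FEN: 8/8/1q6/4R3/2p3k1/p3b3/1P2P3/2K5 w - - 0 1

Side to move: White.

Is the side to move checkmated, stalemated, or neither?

White to move; white king on c1.
In check: yes, from the black bishop on e3.
Legal moves for White: Kc2, Kd1, Kb1, Rxe3.
White is in check but has 4 legal moves → neither.

neither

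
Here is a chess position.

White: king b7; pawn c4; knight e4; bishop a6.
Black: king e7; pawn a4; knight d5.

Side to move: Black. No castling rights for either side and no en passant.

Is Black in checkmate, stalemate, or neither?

Black to move; black king on e7.
In check: no.
Legal moves for Black: Kf8, Ke8, Kd8, Kf7, Kd7, Ke6, Nc7, Nf6, Nb6, Nf4, Nb4, Ne3, Nc3, a3.
Black has 14 legal moves and is not in check → neither.

neither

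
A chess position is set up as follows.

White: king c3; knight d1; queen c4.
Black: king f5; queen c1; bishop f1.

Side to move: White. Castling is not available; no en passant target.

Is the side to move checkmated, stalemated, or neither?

White to move; white king on c3.
In check: yes, from the black queen on c1.
King squares — b2: attacked by Qc1; c2: attacked by Qc1; d2: attacked by Qc1; b3: available; d3: attacked by Bf1; b4: available; c4: own queen; d4: available.
Legal moves for White: Kd4, Kb4, Kb3.
White is in check but has 3 legal moves → neither.

neither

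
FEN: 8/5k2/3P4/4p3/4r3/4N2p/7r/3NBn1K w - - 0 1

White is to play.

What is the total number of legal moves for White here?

1

White to move; king on h1.
In check: yes, from the black rook on h2.
Legal moves: Kg1.
Count: 1.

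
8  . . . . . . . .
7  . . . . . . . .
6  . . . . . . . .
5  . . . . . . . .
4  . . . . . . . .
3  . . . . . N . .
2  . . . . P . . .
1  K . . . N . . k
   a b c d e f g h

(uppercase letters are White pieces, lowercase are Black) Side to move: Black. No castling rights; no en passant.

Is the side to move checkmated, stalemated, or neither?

Black to move; black king on h1.
In check: no.
King squares — g1: attacked by Nf3; g2: attacked by Ne1; h2: attacked by Nf3.
Legal moves for Black: none.
Not in check and no legal moves → stalemate.

stalemate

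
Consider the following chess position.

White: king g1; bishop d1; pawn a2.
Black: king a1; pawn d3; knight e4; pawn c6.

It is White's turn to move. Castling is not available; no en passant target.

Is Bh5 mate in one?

After Bh5: black king on a1; in check: no.
Black is not in check, so this cannot be checkmate.

no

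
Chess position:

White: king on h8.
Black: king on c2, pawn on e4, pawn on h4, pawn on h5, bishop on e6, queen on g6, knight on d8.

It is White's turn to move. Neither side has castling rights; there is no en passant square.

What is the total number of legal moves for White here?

0

White to move; king on h8.
In check: no.
Legal moves: none.
Count: 0.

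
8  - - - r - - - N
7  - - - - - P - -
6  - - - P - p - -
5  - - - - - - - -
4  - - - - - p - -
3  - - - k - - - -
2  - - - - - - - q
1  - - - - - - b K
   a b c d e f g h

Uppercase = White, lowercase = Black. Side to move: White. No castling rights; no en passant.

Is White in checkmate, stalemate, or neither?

White to move; white king on h1.
In check: yes, from the black queen on h2.
King squares — g1: attacked by Qh2; g2: attacked by Qh2; h2: attacked by Bg1.
Legal moves for White: none.
In check with no legal moves → checkmate.

checkmate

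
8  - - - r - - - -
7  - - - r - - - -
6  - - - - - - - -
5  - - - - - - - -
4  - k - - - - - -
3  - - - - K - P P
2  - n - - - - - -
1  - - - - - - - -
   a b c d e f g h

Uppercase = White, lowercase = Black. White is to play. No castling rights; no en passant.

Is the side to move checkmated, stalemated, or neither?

neither

White to move; white king on e3.
In check: no.
Legal moves for White: Kf4, Ke4, Kf3, Kf2, Ke2, h4, g4.
White has 7 legal moves and is not in check → neither.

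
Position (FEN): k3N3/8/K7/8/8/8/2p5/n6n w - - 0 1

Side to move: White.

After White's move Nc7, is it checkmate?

After Nc7: black king on a8; in check: yes, from the white knight on c7.
Black has 1 legal reply: Kb8.
In check but a legal move exists → not checkmate.

no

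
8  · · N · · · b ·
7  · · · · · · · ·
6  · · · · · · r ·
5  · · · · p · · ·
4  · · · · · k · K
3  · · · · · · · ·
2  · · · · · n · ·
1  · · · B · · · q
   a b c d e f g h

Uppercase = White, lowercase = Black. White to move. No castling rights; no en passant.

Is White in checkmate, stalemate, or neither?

White to move; white king on h4.
In check: yes, from the black queen on h1.
King squares — g3: attacked by Kf4; h3: attacked by Qh1; g4: attacked by Nf2; g5: attacked by Kf4; h5: attacked by Qh1.
Legal moves for White: none.
In check with no legal moves → checkmate.

checkmate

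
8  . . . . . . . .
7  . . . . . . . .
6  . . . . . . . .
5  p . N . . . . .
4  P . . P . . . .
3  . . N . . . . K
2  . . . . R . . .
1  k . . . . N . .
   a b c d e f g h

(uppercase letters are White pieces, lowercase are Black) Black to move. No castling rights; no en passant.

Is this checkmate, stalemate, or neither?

Black to move; black king on a1.
In check: no.
King squares — b1: attacked by Nc3; a2: attacked by Re2; b2: attacked by Re2.
Legal moves for Black: none.
Not in check and no legal moves → stalemate.

stalemate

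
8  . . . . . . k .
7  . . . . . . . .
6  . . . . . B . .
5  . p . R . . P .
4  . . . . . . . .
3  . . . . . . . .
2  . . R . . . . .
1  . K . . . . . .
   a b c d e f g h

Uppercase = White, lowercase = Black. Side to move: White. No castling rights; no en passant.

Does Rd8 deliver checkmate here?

After Rd8: black king on g8; in check: yes, from the white rook on d8.
Black has 2 legal replies: Kh7, Kf7.
In check but a legal move exists → not checkmate.

no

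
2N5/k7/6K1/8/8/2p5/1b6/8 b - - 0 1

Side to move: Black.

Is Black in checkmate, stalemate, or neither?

neither

Black to move; black king on a7.
In check: yes, from the white knight on c8.
King squares — a6: available; b6: attacked by Nc8; b7: available; a8: available; b8: available.
Legal moves for Black: Kb8, Ka8, Kb7, Ka6.
Black is in check but has 4 legal moves → neither.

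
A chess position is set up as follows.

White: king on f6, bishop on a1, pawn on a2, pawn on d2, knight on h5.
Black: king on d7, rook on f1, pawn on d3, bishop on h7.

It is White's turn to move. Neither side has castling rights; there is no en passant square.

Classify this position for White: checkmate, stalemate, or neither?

White to move; white king on f6.
In check: yes, from the black rook on f1.
King squares — e5: available; f5: attacked by Rf1; g5: available; e6: attacked by Kd7; g6: attacked by Bh7; e7: attacked by Kd7; f7: attacked by Rf1; g7: available.
Legal moves for White: Kg7, Kg5, Ke5, Nf4.
White is in check but has 4 legal moves → neither.

neither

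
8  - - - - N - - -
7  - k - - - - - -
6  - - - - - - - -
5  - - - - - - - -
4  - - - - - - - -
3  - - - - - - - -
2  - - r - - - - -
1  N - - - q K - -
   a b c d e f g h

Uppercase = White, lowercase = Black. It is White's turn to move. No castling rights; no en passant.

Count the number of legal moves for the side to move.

White to move; king on f1.
In check: yes, from the black queen on e1.
Legal moves: Kxe1.
Count: 1.

1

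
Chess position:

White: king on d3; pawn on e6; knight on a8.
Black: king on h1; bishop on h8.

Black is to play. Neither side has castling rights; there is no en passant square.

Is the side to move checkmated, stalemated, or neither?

neither

Black to move; black king on h1.
In check: no.
Legal moves for Black: Bg7, Bf6, Be5, Bd4, Bc3, Bb2, Ba1, Kh2, Kg2, Kg1.
Black has 10 legal moves and is not in check → neither.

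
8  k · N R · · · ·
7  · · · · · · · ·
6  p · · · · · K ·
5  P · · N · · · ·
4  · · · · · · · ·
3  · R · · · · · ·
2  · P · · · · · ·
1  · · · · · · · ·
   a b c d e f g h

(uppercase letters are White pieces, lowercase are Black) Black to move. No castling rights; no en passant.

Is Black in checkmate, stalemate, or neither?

Black to move; black king on a8.
In check: no.
King squares — a7: attacked by Nc8; b7: attacked by Rb3; b8: attacked by Rb3.
Legal moves for Black: none.
Not in check and no legal moves → stalemate.

stalemate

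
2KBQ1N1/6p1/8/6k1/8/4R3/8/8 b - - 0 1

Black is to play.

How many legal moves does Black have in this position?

Black to move; king on g5.
In check: yes, from the white bishop on d8.
Legal moves: Kf5, Kg4, Kf4.
Count: 3.

3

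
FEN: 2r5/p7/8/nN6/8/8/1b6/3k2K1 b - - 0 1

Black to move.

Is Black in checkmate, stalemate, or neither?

neither

Black to move; black king on d1.
In check: no.
Legal moves for Black include: Rh8, Rg8+, Rf8, Re8, Rd8, Rb8, Ra8, Rc7, Rc6, Rc5, Rc4, Rc3, Rc2, Rc1, Nb7, Nc6, Nc4, Nb3, ... (list truncated; more exist).
Black has legal moves and is not in check → neither.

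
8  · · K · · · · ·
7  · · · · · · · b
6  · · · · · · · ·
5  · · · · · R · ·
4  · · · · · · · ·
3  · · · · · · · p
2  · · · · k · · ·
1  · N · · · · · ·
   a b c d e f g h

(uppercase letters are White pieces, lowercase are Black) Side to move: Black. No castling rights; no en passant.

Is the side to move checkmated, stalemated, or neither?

Black to move; black king on e2.
In check: no.
Legal moves for Black: Bg8, Bg6, Bxf5+, Ke3, Kd3, Ke1, Kd1, h2.
Black has 8 legal moves and is not in check → neither.

neither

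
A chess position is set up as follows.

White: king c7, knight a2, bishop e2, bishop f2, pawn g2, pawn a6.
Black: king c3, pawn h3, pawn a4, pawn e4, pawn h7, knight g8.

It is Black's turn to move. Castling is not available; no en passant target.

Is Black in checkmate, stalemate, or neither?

Black to move; black king on c3.
In check: yes, from the white knight on a2.
Legal moves for Black: Kb3, Kd2, Kc2, Kb2.
Black is in check but has 4 legal moves → neither.

neither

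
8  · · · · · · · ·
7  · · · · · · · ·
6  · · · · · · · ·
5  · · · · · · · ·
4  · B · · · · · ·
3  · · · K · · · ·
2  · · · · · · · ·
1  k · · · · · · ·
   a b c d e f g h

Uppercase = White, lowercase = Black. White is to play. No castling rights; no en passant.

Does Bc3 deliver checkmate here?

no

After Bc3: black king on a1; in check: yes, from the white bishop on c3.
Black has 2 legal replies: Ka2, Kb1.
In check but a legal move exists → not checkmate.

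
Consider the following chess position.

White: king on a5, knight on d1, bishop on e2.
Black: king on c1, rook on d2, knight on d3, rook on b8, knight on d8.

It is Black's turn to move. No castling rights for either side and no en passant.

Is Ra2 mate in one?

After Ra2: white king on a5; in check: yes, from the black rook on a2.
King squares — a4: attacked by Ra2; b4: attacked by Nd3; b5: attacked by Rb8; a6: attacked by Ra2; b6: attacked by Rb8.
White has no legal moves → checkmate.

yes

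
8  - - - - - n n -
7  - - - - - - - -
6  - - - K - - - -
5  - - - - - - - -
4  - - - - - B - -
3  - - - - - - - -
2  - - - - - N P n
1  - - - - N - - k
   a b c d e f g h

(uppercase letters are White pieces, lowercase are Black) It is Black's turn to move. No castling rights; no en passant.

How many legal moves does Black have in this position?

1

Black to move; king on h1.
In check: yes, from the white knight on f2.
Legal moves: Kg1.
Count: 1.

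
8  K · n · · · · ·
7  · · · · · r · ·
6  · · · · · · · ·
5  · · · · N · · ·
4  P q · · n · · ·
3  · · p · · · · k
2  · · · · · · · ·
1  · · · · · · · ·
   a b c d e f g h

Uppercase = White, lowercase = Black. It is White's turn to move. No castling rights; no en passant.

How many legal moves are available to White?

White to move; king on a8.
In check: no.
Legal moves: Nxf7, Nd7, Ng6, Nc6, Ng4, Nc4, Nf3, Nd3, a5.
Count: 9.

9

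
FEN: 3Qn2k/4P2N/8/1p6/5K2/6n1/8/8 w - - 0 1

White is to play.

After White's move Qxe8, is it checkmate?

After Qxe8: black king on h8; in check: yes, from the white queen on e8.
Black has 2 legal replies: Kxh7, Kg7.
In check but a legal move exists → not checkmate.

no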